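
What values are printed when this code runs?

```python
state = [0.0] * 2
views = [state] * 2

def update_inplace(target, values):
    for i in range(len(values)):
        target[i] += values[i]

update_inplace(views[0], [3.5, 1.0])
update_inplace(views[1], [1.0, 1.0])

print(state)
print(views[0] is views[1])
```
[4.5, 2.0]
True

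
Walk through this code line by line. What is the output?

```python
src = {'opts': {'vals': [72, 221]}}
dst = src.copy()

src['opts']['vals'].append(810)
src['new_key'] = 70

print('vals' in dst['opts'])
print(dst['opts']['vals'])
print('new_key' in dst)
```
True
[72, 221, 810]
False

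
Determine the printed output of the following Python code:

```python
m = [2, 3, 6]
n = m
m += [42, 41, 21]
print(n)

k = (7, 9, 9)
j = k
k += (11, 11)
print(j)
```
[2, 3, 6, 42, 41, 21]
(7, 9, 9)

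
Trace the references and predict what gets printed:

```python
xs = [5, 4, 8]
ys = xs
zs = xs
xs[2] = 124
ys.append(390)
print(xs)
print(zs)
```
[5, 4, 124, 390]
[5, 4, 124, 390]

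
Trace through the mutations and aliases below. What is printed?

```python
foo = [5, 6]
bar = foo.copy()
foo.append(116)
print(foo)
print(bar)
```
[5, 6, 116]
[5, 6]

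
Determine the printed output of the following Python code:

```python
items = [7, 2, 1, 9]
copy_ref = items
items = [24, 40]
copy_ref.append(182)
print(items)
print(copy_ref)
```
[24, 40]
[7, 2, 1, 9, 182]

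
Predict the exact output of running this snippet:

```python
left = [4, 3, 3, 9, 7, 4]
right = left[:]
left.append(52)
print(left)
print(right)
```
[4, 3, 3, 9, 7, 4, 52]
[4, 3, 3, 9, 7, 4]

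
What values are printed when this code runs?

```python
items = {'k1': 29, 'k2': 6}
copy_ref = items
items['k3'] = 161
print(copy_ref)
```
{'k1': 29, 'k2': 6, 'k3': 161}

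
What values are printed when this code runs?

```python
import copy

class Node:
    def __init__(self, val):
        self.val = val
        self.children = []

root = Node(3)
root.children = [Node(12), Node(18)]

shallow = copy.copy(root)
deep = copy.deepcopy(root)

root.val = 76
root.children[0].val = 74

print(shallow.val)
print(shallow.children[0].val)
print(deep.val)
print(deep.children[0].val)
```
3
74
3
12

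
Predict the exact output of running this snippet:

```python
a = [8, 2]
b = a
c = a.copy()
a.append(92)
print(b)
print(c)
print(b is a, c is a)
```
[8, 2, 92]
[8, 2]
True False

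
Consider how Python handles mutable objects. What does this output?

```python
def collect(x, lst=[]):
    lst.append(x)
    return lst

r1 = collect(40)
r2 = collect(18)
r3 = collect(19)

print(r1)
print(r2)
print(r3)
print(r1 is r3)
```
[40, 18, 19]
[40, 18, 19]
[40, 18, 19]
True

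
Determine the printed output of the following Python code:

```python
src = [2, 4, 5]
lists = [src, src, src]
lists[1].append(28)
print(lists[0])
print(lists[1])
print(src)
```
[2, 4, 5, 28]
[2, 4, 5, 28]
[2, 4, 5, 28]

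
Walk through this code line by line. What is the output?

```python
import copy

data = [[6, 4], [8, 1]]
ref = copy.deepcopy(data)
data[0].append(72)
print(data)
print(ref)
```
[[6, 4, 72], [8, 1]]
[[6, 4], [8, 1]]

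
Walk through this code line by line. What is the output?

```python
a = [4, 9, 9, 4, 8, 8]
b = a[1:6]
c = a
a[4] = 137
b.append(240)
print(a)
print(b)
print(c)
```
[4, 9, 9, 4, 137, 8]
[9, 9, 4, 8, 8, 240]
[4, 9, 9, 4, 137, 8]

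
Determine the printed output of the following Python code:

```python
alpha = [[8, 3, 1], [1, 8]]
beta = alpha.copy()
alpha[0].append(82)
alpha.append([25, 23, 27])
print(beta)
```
[[8, 3, 1, 82], [1, 8]]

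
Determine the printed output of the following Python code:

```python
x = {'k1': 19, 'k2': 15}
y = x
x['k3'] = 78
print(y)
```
{'k1': 19, 'k2': 15, 'k3': 78}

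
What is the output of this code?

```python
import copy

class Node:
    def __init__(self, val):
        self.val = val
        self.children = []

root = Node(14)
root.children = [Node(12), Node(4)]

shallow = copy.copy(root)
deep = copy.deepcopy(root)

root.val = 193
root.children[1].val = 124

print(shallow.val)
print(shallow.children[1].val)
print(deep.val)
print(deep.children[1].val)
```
14
124
14
4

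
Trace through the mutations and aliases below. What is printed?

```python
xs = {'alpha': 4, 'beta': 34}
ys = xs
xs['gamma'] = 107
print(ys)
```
{'alpha': 4, 'beta': 34, 'gamma': 107}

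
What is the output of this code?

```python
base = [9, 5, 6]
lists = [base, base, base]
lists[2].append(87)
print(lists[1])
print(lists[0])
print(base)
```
[9, 5, 6, 87]
[9, 5, 6, 87]
[9, 5, 6, 87]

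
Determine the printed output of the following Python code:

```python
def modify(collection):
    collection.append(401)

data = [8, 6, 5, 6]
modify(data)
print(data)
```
[8, 6, 5, 6, 401]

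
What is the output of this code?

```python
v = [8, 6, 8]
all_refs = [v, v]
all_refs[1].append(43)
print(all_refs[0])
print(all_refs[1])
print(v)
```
[8, 6, 8, 43]
[8, 6, 8, 43]
[8, 6, 8, 43]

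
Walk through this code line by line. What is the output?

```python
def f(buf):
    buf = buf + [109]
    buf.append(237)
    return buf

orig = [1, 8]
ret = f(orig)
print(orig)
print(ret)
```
[1, 8]
[1, 8, 109, 237]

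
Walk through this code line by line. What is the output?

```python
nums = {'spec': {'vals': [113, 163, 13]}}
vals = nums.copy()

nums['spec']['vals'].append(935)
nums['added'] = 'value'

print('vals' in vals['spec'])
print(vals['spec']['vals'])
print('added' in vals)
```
True
[113, 163, 13, 935]
False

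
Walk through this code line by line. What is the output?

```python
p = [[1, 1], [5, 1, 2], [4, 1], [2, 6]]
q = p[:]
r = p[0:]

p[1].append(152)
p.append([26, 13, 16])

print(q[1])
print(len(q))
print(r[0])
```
[5, 1, 2, 152]
4
[1, 1]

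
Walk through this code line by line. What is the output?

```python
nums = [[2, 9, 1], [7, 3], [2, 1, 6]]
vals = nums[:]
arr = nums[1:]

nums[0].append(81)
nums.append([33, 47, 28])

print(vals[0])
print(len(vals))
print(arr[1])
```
[2, 9, 1, 81]
3
[2, 1, 6]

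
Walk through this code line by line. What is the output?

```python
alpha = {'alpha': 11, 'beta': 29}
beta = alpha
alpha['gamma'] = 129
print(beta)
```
{'alpha': 11, 'beta': 29, 'gamma': 129}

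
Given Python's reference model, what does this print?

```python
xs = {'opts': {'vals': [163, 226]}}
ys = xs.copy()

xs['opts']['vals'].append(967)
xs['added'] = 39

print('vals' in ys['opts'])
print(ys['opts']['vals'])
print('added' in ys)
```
True
[163, 226, 967]
False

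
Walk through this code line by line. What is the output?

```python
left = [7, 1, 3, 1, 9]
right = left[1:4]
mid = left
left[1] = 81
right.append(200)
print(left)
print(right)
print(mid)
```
[7, 81, 3, 1, 9]
[1, 3, 1, 200]
[7, 81, 3, 1, 9]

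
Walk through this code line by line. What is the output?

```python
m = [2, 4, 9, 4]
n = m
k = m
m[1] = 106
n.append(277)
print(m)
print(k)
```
[2, 106, 9, 4, 277]
[2, 106, 9, 4, 277]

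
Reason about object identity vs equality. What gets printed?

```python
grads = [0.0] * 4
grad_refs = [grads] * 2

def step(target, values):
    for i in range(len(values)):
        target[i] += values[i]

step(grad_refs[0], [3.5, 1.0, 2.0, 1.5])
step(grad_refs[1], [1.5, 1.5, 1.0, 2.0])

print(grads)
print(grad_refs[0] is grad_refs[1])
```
[5.0, 2.5, 3.0, 3.5]
True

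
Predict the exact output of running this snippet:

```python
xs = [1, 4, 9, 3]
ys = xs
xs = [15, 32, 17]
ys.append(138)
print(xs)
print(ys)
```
[15, 32, 17]
[1, 4, 9, 3, 138]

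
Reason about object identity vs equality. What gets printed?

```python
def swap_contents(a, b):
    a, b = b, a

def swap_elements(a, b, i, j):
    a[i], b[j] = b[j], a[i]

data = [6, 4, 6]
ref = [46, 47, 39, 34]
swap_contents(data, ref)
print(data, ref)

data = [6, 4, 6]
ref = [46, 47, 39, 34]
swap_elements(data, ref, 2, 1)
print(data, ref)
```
[6, 4, 6] [46, 47, 39, 34]
[6, 4, 47] [46, 6, 39, 34]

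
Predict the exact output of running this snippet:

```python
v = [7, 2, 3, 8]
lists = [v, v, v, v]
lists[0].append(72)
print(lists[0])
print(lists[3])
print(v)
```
[7, 2, 3, 8, 72]
[7, 2, 3, 8, 72]
[7, 2, 3, 8, 72]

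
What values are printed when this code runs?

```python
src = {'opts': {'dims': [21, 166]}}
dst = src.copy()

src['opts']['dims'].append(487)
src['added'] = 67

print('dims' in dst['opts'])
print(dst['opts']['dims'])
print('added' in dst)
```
True
[21, 166, 487]
False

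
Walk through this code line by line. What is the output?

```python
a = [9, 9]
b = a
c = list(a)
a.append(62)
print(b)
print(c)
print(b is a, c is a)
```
[9, 9, 62]
[9, 9]
True False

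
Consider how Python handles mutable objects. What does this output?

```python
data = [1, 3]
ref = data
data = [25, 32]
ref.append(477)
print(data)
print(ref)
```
[25, 32]
[1, 3, 477]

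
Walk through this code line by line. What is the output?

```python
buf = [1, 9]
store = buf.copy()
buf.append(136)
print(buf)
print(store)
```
[1, 9, 136]
[1, 9]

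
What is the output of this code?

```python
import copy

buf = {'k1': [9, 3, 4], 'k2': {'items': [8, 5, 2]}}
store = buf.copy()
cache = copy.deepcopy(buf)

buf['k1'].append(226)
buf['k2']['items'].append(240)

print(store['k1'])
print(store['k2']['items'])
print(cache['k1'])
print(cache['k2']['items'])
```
[9, 3, 4, 226]
[8, 5, 2, 240]
[9, 3, 4]
[8, 5, 2]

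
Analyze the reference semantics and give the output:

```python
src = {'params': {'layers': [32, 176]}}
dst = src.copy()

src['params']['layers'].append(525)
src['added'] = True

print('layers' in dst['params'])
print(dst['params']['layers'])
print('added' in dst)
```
True
[32, 176, 525]
False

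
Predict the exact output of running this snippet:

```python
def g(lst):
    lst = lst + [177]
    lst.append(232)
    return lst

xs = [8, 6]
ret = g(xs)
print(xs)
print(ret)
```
[8, 6]
[8, 6, 177, 232]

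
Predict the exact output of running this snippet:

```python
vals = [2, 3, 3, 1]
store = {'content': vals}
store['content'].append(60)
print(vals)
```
[2, 3, 3, 1, 60]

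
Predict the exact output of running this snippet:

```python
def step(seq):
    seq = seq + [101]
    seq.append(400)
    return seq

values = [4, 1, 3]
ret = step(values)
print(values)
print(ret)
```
[4, 1, 3]
[4, 1, 3, 101, 400]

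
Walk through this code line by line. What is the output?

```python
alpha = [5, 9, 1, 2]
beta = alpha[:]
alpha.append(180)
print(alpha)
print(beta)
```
[5, 9, 1, 2, 180]
[5, 9, 1, 2]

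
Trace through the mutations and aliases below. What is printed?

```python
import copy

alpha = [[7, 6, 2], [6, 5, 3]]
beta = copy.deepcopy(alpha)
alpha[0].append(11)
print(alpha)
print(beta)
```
[[7, 6, 2, 11], [6, 5, 3]]
[[7, 6, 2], [6, 5, 3]]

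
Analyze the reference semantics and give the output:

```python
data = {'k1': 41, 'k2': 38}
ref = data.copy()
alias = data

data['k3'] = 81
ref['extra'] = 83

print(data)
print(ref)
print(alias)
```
{'k1': 41, 'k2': 38, 'k3': 81}
{'k1': 41, 'k2': 38, 'extra': 83}
{'k1': 41, 'k2': 38, 'k3': 81}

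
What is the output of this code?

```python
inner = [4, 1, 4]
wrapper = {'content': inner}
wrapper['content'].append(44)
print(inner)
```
[4, 1, 4, 44]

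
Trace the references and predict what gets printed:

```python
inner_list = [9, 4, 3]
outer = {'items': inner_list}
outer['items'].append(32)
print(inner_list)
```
[9, 4, 3, 32]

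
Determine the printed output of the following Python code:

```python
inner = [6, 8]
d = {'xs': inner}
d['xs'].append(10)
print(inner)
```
[6, 8, 10]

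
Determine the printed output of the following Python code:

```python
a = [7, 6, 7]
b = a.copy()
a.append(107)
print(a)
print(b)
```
[7, 6, 7, 107]
[7, 6, 7]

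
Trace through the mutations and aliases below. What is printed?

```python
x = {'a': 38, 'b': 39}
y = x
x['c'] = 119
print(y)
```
{'a': 38, 'b': 39, 'c': 119}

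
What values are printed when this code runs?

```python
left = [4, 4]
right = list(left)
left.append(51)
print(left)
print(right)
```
[4, 4, 51]
[4, 4]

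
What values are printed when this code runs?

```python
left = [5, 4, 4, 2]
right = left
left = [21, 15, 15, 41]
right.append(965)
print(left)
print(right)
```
[21, 15, 15, 41]
[5, 4, 4, 2, 965]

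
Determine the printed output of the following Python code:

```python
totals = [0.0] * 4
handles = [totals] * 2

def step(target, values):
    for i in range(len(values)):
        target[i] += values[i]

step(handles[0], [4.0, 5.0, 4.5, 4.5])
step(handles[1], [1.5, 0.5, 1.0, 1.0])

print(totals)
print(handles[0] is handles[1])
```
[5.5, 5.5, 5.5, 5.5]
True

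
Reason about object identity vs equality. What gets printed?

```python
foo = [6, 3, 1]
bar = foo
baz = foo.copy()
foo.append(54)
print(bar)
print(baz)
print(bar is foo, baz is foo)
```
[6, 3, 1, 54]
[6, 3, 1]
True False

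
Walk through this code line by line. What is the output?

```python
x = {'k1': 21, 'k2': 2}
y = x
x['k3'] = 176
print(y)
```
{'k1': 21, 'k2': 2, 'k3': 176}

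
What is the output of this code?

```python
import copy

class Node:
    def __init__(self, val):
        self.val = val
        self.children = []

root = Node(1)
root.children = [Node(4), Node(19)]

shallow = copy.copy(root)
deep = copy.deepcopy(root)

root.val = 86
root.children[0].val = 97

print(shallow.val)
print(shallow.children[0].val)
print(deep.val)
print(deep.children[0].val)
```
1
97
1
4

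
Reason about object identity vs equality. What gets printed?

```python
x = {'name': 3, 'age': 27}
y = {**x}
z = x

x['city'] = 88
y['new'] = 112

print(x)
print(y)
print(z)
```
{'name': 3, 'age': 27, 'city': 88}
{'name': 3, 'age': 27, 'new': 112}
{'name': 3, 'age': 27, 'city': 88}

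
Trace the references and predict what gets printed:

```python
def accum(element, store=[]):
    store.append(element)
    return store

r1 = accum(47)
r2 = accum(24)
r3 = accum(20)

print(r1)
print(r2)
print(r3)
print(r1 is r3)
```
[47, 24, 20]
[47, 24, 20]
[47, 24, 20]
True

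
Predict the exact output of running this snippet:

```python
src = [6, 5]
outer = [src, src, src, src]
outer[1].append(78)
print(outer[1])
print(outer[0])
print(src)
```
[6, 5, 78]
[6, 5, 78]
[6, 5, 78]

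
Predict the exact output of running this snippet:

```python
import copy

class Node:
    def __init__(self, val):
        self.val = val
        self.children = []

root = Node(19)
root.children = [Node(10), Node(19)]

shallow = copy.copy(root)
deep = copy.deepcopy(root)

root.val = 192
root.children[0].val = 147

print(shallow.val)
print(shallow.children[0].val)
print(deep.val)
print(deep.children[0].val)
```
19
147
19
10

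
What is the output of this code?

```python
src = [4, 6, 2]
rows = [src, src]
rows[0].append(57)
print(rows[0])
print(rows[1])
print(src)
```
[4, 6, 2, 57]
[4, 6, 2, 57]
[4, 6, 2, 57]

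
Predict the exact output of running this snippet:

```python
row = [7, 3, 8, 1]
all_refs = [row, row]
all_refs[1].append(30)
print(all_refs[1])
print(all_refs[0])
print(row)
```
[7, 3, 8, 1, 30]
[7, 3, 8, 1, 30]
[7, 3, 8, 1, 30]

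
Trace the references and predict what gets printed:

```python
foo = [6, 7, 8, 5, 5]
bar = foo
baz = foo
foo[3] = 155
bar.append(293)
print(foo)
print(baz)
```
[6, 7, 8, 155, 5, 293]
[6, 7, 8, 155, 5, 293]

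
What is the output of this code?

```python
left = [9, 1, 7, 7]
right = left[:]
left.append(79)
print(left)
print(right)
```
[9, 1, 7, 7, 79]
[9, 1, 7, 7]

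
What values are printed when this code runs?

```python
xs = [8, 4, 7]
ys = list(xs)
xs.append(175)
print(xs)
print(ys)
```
[8, 4, 7, 175]
[8, 4, 7]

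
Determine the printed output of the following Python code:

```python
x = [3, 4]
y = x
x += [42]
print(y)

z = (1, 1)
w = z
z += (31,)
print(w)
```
[3, 4, 42]
(1, 1)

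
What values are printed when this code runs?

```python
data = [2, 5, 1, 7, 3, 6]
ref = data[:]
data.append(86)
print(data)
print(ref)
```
[2, 5, 1, 7, 3, 6, 86]
[2, 5, 1, 7, 3, 6]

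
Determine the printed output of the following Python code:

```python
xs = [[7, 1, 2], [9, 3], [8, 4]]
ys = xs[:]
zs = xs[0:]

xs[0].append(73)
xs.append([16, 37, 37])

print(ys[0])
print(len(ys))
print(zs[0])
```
[7, 1, 2, 73]
3
[7, 1, 2, 73]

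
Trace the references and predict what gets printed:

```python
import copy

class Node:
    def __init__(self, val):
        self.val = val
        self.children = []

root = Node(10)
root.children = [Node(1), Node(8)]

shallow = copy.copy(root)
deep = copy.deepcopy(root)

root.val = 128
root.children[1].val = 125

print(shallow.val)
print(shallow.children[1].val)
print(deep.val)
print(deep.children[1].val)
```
10
125
10
8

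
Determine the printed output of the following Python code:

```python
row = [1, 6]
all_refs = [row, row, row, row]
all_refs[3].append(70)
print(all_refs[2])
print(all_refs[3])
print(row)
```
[1, 6, 70]
[1, 6, 70]
[1, 6, 70]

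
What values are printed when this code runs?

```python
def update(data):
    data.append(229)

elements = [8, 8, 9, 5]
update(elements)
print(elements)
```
[8, 8, 9, 5, 229]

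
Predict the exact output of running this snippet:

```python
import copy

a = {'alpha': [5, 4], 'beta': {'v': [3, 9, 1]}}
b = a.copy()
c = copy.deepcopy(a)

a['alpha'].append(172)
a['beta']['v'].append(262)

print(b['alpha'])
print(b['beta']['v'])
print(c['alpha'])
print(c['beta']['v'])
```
[5, 4, 172]
[3, 9, 1, 262]
[5, 4]
[3, 9, 1]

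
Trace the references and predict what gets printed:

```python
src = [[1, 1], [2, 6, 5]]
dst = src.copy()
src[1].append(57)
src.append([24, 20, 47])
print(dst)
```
[[1, 1], [2, 6, 5, 57]]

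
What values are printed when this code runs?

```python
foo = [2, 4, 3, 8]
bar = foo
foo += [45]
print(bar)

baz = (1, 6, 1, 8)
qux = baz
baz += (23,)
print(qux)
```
[2, 4, 3, 8, 45]
(1, 6, 1, 8)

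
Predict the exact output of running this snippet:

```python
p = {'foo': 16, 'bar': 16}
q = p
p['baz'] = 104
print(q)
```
{'foo': 16, 'bar': 16, 'baz': 104}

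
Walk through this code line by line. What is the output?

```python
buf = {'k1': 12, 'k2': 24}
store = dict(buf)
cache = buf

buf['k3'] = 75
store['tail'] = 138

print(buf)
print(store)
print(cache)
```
{'k1': 12, 'k2': 24, 'k3': 75}
{'k1': 12, 'k2': 24, 'tail': 138}
{'k1': 12, 'k2': 24, 'k3': 75}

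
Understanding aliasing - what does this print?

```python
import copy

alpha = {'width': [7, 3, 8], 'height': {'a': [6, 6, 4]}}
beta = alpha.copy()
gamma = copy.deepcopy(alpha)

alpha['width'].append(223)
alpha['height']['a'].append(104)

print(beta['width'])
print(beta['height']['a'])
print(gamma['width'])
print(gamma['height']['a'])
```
[7, 3, 8, 223]
[6, 6, 4, 104]
[7, 3, 8]
[6, 6, 4]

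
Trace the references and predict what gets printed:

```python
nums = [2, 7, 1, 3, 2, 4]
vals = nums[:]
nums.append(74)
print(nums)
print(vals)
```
[2, 7, 1, 3, 2, 4, 74]
[2, 7, 1, 3, 2, 4]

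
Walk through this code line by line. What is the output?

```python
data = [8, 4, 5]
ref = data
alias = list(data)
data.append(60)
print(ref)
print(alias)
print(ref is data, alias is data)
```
[8, 4, 5, 60]
[8, 4, 5]
True False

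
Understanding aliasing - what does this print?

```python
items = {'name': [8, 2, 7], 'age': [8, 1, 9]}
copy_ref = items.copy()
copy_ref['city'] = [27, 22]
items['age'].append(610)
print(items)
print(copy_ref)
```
{'name': [8, 2, 7], 'age': [8, 1, 9, 610]}
{'name': [8, 2, 7], 'age': [8, 1, 9, 610], 'city': [27, 22]}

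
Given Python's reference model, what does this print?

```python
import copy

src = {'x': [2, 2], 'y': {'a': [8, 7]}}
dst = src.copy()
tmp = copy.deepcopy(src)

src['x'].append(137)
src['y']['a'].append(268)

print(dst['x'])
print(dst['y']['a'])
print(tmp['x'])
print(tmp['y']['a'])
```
[2, 2, 137]
[8, 7, 268]
[2, 2]
[8, 7]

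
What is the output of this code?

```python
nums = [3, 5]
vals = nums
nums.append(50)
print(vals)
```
[3, 5, 50]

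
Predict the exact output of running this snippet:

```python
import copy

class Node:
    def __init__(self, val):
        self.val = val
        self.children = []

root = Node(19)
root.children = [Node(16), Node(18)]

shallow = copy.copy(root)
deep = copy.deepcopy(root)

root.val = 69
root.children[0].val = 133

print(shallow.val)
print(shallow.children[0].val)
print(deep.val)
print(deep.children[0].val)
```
19
133
19
16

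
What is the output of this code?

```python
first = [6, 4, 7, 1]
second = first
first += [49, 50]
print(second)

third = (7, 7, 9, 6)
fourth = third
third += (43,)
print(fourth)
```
[6, 4, 7, 1, 49, 50]
(7, 7, 9, 6)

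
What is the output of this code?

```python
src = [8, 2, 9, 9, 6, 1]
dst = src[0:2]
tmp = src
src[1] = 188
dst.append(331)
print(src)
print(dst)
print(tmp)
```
[8, 188, 9, 9, 6, 1]
[8, 2, 331]
[8, 188, 9, 9, 6, 1]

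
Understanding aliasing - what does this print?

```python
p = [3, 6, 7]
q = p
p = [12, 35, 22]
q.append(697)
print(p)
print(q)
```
[12, 35, 22]
[3, 6, 7, 697]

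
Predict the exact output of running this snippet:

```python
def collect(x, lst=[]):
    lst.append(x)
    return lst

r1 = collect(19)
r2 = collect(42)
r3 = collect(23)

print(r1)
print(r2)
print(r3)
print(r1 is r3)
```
[19, 42, 23]
[19, 42, 23]
[19, 42, 23]
True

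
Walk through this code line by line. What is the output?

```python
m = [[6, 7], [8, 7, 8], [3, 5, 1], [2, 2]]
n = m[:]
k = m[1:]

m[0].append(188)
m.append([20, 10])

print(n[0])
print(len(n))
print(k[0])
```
[6, 7, 188]
4
[8, 7, 8]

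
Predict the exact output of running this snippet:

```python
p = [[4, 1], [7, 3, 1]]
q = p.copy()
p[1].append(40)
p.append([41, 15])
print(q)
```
[[4, 1], [7, 3, 1, 40]]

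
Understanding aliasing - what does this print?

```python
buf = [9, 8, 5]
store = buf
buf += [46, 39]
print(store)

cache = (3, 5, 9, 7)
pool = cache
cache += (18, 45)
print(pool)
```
[9, 8, 5, 46, 39]
(3, 5, 9, 7)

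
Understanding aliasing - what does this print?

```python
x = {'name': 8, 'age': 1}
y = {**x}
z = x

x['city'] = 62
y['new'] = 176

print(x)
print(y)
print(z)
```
{'name': 8, 'age': 1, 'city': 62}
{'name': 8, 'age': 1, 'new': 176}
{'name': 8, 'age': 1, 'city': 62}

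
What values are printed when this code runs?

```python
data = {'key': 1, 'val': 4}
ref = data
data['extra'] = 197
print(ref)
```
{'key': 1, 'val': 4, 'extra': 197}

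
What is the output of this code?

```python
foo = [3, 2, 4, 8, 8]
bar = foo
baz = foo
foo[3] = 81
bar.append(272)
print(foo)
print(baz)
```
[3, 2, 4, 81, 8, 272]
[3, 2, 4, 81, 8, 272]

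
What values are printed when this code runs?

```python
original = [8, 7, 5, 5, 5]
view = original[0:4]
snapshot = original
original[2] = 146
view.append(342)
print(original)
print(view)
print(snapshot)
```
[8, 7, 146, 5, 5]
[8, 7, 5, 5, 342]
[8, 7, 146, 5, 5]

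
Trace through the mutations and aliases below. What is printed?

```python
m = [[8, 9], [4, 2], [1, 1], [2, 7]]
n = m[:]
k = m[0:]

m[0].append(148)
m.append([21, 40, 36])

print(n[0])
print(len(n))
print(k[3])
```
[8, 9, 148]
4
[2, 7]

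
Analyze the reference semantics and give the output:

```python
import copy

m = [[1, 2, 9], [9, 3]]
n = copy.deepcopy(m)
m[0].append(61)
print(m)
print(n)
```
[[1, 2, 9, 61], [9, 3]]
[[1, 2, 9], [9, 3]]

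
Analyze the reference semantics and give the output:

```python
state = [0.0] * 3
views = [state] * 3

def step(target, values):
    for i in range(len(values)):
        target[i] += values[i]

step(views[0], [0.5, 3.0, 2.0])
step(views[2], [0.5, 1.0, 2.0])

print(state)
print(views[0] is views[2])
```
[1.0, 4.0, 4.0]
True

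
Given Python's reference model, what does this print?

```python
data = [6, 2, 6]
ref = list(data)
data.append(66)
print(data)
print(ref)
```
[6, 2, 6, 66]
[6, 2, 6]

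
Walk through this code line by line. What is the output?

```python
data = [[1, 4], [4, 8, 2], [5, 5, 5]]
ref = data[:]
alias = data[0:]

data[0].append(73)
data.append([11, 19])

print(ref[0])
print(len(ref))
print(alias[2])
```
[1, 4, 73]
3
[5, 5, 5]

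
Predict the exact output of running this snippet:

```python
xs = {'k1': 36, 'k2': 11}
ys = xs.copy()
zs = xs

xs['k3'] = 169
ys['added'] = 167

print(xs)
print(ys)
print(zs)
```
{'k1': 36, 'k2': 11, 'k3': 169}
{'k1': 36, 'k2': 11, 'added': 167}
{'k1': 36, 'k2': 11, 'k3': 169}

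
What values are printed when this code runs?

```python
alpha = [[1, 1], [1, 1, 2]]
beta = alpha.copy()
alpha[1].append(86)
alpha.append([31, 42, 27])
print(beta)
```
[[1, 1], [1, 1, 2, 86]]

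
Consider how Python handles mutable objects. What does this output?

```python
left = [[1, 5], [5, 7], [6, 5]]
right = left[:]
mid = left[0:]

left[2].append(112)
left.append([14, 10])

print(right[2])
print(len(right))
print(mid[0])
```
[6, 5, 112]
3
[1, 5]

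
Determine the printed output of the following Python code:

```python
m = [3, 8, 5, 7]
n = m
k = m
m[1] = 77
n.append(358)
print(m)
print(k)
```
[3, 77, 5, 7, 358]
[3, 77, 5, 7, 358]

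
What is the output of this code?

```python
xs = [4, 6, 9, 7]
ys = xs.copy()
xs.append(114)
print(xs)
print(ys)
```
[4, 6, 9, 7, 114]
[4, 6, 9, 7]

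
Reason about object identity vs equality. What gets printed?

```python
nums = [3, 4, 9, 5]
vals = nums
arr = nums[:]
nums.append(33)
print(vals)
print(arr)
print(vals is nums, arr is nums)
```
[3, 4, 9, 5, 33]
[3, 4, 9, 5]
True False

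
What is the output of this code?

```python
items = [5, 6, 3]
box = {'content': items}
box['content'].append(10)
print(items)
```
[5, 6, 3, 10]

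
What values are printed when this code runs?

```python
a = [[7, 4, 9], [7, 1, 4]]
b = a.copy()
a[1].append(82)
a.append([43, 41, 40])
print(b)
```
[[7, 4, 9], [7, 1, 4, 82]]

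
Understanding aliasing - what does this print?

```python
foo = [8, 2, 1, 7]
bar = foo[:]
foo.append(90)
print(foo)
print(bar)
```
[8, 2, 1, 7, 90]
[8, 2, 1, 7]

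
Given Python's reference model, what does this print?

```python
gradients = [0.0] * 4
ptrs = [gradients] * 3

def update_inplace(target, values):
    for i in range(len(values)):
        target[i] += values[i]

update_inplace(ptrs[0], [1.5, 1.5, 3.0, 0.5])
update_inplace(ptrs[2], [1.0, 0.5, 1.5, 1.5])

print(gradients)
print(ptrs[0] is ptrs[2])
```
[2.5, 2.0, 4.5, 2.0]
True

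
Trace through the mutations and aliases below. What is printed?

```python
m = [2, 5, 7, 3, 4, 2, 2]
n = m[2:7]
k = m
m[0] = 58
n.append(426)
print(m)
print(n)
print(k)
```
[58, 5, 7, 3, 4, 2, 2]
[7, 3, 4, 2, 2, 426]
[58, 5, 7, 3, 4, 2, 2]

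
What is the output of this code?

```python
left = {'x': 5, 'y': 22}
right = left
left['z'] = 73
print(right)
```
{'x': 5, 'y': 22, 'z': 73}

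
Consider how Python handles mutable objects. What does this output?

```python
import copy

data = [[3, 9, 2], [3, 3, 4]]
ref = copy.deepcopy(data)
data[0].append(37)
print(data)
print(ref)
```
[[3, 9, 2, 37], [3, 3, 4]]
[[3, 9, 2], [3, 3, 4]]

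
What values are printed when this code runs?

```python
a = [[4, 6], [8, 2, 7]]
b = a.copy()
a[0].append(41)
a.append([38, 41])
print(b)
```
[[4, 6, 41], [8, 2, 7]]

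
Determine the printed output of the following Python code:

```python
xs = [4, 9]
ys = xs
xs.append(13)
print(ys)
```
[4, 9, 13]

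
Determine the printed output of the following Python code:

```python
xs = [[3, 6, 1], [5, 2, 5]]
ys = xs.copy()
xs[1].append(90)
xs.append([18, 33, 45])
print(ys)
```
[[3, 6, 1], [5, 2, 5, 90]]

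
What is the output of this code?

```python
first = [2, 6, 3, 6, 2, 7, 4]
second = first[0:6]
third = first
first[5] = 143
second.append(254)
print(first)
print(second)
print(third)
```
[2, 6, 3, 6, 2, 143, 4]
[2, 6, 3, 6, 2, 7, 254]
[2, 6, 3, 6, 2, 143, 4]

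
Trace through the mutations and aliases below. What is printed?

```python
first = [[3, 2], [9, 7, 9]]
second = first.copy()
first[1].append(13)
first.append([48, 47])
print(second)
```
[[3, 2], [9, 7, 9, 13]]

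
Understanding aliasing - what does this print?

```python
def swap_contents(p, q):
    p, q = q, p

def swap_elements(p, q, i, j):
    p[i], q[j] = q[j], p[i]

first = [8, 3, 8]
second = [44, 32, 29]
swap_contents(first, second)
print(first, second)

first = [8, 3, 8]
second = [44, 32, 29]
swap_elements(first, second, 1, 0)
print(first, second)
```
[8, 3, 8] [44, 32, 29]
[8, 44, 8] [3, 32, 29]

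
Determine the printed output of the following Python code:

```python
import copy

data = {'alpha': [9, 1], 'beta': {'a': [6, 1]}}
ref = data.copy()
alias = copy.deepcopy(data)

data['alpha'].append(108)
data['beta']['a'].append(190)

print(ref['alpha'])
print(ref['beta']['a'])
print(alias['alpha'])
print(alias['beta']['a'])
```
[9, 1, 108]
[6, 1, 190]
[9, 1]
[6, 1]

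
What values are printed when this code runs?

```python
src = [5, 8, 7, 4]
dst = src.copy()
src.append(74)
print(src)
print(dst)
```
[5, 8, 7, 4, 74]
[5, 8, 7, 4]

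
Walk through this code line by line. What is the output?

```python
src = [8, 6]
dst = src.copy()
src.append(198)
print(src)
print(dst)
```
[8, 6, 198]
[8, 6]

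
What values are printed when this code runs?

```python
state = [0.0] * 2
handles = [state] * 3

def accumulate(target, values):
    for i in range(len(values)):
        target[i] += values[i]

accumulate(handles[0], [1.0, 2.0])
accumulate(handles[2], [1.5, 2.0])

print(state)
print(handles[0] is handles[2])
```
[2.5, 4.0]
True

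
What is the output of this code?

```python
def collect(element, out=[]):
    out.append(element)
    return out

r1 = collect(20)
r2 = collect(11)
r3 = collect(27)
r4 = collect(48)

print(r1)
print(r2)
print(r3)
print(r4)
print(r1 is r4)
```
[20, 11, 27, 48]
[20, 11, 27, 48]
[20, 11, 27, 48]
[20, 11, 27, 48]
True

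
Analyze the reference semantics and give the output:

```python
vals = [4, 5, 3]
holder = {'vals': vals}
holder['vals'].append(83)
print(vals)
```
[4, 5, 3, 83]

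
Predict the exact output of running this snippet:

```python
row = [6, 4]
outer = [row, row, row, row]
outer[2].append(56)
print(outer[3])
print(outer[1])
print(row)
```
[6, 4, 56]
[6, 4, 56]
[6, 4, 56]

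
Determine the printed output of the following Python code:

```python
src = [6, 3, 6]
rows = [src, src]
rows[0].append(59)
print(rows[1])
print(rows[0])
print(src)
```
[6, 3, 6, 59]
[6, 3, 6, 59]
[6, 3, 6, 59]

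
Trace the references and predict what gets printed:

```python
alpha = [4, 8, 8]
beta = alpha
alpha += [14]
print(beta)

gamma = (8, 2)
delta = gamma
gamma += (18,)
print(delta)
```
[4, 8, 8, 14]
(8, 2)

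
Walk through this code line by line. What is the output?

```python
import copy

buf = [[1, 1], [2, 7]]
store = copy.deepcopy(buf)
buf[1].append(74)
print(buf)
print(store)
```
[[1, 1], [2, 7, 74]]
[[1, 1], [2, 7]]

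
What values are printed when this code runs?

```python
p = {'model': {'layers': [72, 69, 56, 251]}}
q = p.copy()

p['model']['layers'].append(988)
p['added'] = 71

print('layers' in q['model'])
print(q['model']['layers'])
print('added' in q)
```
True
[72, 69, 56, 251, 988]
False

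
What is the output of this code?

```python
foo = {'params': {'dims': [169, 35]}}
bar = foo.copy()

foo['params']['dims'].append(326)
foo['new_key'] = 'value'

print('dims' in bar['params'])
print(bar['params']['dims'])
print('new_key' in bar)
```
True
[169, 35, 326]
False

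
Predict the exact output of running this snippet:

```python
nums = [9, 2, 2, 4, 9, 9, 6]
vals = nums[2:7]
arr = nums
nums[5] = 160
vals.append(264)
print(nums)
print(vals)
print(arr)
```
[9, 2, 2, 4, 9, 160, 6]
[2, 4, 9, 9, 6, 264]
[9, 2, 2, 4, 9, 160, 6]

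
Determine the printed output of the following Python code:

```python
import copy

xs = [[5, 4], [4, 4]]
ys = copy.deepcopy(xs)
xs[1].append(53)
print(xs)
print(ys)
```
[[5, 4], [4, 4, 53]]
[[5, 4], [4, 4]]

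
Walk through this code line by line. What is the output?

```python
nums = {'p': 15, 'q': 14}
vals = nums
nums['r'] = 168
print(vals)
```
{'p': 15, 'q': 14, 'r': 168}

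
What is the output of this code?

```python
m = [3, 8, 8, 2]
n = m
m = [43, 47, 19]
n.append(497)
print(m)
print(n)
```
[43, 47, 19]
[3, 8, 8, 2, 497]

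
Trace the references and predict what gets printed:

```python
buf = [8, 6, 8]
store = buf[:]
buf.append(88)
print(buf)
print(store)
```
[8, 6, 8, 88]
[8, 6, 8]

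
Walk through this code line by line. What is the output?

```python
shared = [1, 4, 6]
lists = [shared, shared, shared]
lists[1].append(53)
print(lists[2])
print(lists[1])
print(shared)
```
[1, 4, 6, 53]
[1, 4, 6, 53]
[1, 4, 6, 53]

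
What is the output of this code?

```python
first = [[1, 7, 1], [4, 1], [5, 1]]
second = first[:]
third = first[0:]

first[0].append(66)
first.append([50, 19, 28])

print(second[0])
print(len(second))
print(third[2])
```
[1, 7, 1, 66]
3
[5, 1]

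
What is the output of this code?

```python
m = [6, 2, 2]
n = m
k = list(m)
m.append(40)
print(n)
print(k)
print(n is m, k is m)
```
[6, 2, 2, 40]
[6, 2, 2]
True False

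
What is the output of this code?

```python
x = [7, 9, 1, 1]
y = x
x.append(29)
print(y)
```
[7, 9, 1, 1, 29]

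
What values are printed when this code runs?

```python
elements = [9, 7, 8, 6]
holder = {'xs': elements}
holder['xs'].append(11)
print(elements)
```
[9, 7, 8, 6, 11]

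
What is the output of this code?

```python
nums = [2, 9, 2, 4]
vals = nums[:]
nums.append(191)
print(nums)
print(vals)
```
[2, 9, 2, 4, 191]
[2, 9, 2, 4]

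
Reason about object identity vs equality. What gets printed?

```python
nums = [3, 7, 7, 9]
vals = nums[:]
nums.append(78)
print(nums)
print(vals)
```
[3, 7, 7, 9, 78]
[3, 7, 7, 9]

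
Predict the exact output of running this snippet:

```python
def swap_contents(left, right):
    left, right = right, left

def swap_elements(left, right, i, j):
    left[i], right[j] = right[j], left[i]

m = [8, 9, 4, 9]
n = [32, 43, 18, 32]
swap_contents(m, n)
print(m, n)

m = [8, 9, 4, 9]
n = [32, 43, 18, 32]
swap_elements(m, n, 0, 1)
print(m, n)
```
[8, 9, 4, 9] [32, 43, 18, 32]
[43, 9, 4, 9] [32, 8, 18, 32]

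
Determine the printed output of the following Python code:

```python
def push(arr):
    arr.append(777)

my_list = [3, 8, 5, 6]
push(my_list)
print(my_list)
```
[3, 8, 5, 6, 777]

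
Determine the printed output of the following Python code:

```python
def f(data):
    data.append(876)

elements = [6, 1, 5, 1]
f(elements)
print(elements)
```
[6, 1, 5, 1, 876]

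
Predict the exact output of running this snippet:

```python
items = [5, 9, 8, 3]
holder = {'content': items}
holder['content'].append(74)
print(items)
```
[5, 9, 8, 3, 74]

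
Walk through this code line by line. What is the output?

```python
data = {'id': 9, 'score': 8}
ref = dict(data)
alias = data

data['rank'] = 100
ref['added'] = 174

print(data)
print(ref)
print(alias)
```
{'id': 9, 'score': 8, 'rank': 100}
{'id': 9, 'score': 8, 'added': 174}
{'id': 9, 'score': 8, 'rank': 100}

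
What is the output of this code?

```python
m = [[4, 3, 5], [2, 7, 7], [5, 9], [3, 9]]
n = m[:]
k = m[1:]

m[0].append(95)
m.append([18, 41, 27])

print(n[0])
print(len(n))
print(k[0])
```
[4, 3, 5, 95]
4
[2, 7, 7]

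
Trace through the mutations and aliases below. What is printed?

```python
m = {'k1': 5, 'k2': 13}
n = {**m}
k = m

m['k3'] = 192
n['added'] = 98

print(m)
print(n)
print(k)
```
{'k1': 5, 'k2': 13, 'k3': 192}
{'k1': 5, 'k2': 13, 'added': 98}
{'k1': 5, 'k2': 13, 'k3': 192}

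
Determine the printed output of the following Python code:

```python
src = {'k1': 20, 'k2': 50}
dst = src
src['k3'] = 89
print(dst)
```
{'k1': 20, 'k2': 50, 'k3': 89}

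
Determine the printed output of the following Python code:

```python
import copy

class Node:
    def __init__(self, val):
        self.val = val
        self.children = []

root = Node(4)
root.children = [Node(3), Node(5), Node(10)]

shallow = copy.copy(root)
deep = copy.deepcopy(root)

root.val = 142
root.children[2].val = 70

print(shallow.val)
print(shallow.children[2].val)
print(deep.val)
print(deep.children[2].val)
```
4
70
4
10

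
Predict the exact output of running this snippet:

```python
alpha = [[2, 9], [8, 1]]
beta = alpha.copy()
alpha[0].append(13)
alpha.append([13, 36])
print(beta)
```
[[2, 9, 13], [8, 1]]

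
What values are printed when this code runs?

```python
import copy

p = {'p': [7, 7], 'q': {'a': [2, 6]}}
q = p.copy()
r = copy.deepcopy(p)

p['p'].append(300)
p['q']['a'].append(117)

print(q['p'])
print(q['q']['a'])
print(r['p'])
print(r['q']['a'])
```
[7, 7, 300]
[2, 6, 117]
[7, 7]
[2, 6]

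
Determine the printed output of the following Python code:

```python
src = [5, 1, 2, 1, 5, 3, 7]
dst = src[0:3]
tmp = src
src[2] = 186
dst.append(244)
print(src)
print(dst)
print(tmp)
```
[5, 1, 186, 1, 5, 3, 7]
[5, 1, 2, 244]
[5, 1, 186, 1, 5, 3, 7]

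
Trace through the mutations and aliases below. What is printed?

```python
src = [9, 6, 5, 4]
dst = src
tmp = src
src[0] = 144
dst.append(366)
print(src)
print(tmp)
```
[144, 6, 5, 4, 366]
[144, 6, 5, 4, 366]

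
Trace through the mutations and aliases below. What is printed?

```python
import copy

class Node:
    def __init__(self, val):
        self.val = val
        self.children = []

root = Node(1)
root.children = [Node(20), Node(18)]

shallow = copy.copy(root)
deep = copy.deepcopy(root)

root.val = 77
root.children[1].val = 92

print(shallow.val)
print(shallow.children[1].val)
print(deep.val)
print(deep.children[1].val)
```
1
92
1
18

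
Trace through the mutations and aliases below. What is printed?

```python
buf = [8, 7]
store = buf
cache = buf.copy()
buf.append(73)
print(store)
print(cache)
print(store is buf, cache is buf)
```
[8, 7, 73]
[8, 7]
True False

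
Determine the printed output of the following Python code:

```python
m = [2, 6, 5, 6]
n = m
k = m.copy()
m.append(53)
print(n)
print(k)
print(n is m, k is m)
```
[2, 6, 5, 6, 53]
[2, 6, 5, 6]
True False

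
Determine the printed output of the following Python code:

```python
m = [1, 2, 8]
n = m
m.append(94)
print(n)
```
[1, 2, 8, 94]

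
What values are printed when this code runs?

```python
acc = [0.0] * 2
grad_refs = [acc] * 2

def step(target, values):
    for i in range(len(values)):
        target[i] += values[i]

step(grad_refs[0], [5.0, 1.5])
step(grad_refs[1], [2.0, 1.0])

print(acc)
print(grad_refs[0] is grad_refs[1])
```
[7.0, 2.5]
True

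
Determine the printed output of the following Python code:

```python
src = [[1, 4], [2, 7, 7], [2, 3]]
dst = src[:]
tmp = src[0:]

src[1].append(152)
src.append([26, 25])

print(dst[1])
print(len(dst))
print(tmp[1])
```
[2, 7, 7, 152]
3
[2, 7, 7, 152]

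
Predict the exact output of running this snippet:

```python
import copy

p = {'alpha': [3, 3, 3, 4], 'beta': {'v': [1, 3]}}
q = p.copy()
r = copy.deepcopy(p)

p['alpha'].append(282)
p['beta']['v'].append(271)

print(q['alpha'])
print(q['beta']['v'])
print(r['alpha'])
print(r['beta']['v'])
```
[3, 3, 3, 4, 282]
[1, 3, 271]
[3, 3, 3, 4]
[1, 3]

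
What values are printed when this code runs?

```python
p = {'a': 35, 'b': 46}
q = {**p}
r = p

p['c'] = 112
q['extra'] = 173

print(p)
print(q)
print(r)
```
{'a': 35, 'b': 46, 'c': 112}
{'a': 35, 'b': 46, 'extra': 173}
{'a': 35, 'b': 46, 'c': 112}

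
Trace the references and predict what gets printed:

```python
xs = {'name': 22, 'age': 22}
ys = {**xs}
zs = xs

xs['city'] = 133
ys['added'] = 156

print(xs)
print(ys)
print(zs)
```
{'name': 22, 'age': 22, 'city': 133}
{'name': 22, 'age': 22, 'added': 156}
{'name': 22, 'age': 22, 'city': 133}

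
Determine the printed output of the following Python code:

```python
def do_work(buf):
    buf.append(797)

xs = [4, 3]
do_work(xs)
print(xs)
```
[4, 3, 797]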